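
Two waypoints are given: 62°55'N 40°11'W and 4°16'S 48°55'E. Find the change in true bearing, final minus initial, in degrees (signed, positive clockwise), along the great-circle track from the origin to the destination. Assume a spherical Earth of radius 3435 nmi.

+60.1°

Initial bearing θ₁ = atan2(sin Δλ cos φ₂, cos φ₁ sin φ₂ − sin φ₁ cos φ₂ cos Δλ) = 92.75°
Final bearing θ₂ = (initial bearing from the destination back to the start) + 180° = 152.87°
Δθ = θ₂ − θ₁ = +60.1°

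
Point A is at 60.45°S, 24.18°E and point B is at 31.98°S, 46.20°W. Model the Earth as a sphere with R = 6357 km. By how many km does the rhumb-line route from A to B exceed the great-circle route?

Great circle: cos σ = sin φ₁ sin φ₂ + cos φ₁ cos φ₂ cos Δλ,  σ = 0.9258 rad → d_gc = 5885.3 km
Rhumb line: Δψ = +0.7432, q = Δφ/Δψ = 0.6686, d_rh = R√(Δφ²+q²Δλ²) = 6102.3 km
Excess = 6102.3 − 5885.3 = 217.0 ≈ 217 km

217 km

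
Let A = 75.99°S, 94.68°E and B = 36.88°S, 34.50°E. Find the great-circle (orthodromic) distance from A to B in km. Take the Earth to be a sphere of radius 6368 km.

5253 km

cos σ = sin φ₁ sin φ₂ + cos φ₁ cos φ₂ cos Δλ
      = sin(-75.99°)sin(-36.88°) + cos(-75.99°)cos(-36.88°)cos(-60.18°) = 0.6786
σ = 47.267° → d = Rσ = 6368·0.82496 = 5253 km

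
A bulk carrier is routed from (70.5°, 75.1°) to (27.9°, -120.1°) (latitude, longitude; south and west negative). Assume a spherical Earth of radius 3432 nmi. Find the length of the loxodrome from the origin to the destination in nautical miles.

6386 nmi

Δψ = ln[tan(π/4+φ₂/2)/tan(π/4+φ₁/2)] = -1.2538;  Δφ = -0.7435 rad,  Δλ = +2.8763 rad
q = Δφ/Δψ = 0.5930
d = R·√(Δφ² + q²Δλ²) = 3432·1.86064 = 6386 nmi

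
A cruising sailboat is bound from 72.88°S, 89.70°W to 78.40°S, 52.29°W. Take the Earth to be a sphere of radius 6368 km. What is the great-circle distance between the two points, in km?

1169 km

Haversine: a = sin²(Δφ/2)+cos φ₁ cos φ₂ sin²(Δλ/2) = 0.00841;  σ = 2·atan2(√a,√(1−a))
σ = 10.521° → d = Rσ = 6368·0.18363 = 1169 km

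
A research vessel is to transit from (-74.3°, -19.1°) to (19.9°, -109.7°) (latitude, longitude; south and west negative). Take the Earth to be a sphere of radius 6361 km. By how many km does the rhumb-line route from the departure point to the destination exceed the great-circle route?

496 km

Great circle: cos σ = sin φ₁ sin φ₂ + cos φ₁ cos φ₂ cos Δλ,  σ = 1.9075 rad → d_gc = 12133.39 km
Rhumb line: Δψ = +2.3360, q = Δφ/Δψ = 0.7038, d_rh = R√(Δφ²+q²Δλ²) = 12628.94 km
Excess = 12628.94 − 12133.39 = 495.55 ≈ 496 km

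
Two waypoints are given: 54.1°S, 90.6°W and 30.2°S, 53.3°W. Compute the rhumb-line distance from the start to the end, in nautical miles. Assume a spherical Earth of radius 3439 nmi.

2169 nmi

Rhumb course C = atan2(Δλ, Δψ) with Δψ = ln[tan(π/4+φ₂/2)/tan(π/4+φ₁/2)] = +0.5738, Δλ = +0.6510 → C = 48.61°
d = R·|Δφ| / |cos C| = 3439·0.41713 / 0.66123 = 2169 nmi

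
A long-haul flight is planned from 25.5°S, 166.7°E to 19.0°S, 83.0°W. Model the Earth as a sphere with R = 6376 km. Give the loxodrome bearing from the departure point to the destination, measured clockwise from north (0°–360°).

Meridional parts: M(φ₁)=-0.4605, M(φ₂)=-0.3379 → ΔM = +0.1227;  Δλ = +1.9251 rad
tan C = Δλ / ΔM = +15.6945 → C = 86.35°

86.4°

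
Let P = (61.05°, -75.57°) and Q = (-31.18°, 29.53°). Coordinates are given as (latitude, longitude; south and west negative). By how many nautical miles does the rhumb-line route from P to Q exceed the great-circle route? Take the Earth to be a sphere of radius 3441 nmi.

192 nmi

Great circle: cos σ = sin φ₁ sin φ₂ + cos φ₁ cos φ₂ cos Δλ,  σ = 2.1663 rad → d_gc = 7454.2 nmi
Rhumb line: Δψ = -1.9274, q = Δφ/Δψ = 0.8352, d_rh = R√(Δφ²+q²Δλ²) = 7646.5 nmi
Excess = 7646.5 − 7454.2 = 192.3 ≈ 192 nmi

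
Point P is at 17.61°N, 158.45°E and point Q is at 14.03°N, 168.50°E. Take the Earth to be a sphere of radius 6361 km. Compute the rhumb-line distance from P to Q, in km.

1145 km

Rhumb course C = atan2(Δλ, Δψ) with Δψ = ln[tan(π/4+φ₂/2)/tan(π/4+φ₁/2)] = -0.0650, Δλ = +0.1754 → C = 110.32°
d = R·|Δφ| / |cos C| = 6361·0.06248 / 0.34727 = 1145 km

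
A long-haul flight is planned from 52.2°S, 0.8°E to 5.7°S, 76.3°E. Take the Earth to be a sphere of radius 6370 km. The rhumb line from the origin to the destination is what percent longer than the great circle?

Great circle: σ = 1.3375 rad → d_gc = Rσ = 8519.9 km
Rhumb: Δφ = +0.8116, Δλ = +1.3177, Δψ = +0.9722, q = Δφ/Δψ = 0.8348 → d_rh = R√(Δφ²+q²Δλ²) = 8707.8 km
Excess = (8707.8 − 8519.9) / 8519.9 = 187.9 / 8519.9 = 2.21% ≈ 2.2%

2.2%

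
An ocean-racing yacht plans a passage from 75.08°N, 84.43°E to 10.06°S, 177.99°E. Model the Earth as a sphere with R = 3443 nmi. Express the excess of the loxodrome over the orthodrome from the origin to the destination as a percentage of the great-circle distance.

Great circle: σ = 1.7564 rad → d_gc = Rσ = 6047.3 nmi
Rhumb: Δφ = -1.4860, Δλ = +1.6329, Δψ = -2.2095, q = Δφ/Δψ = 0.6725 → d_rh = R√(Δφ²+q²Δλ²) = 6361.8 nmi
Excess = (6361.8 − 6047.3) / 6047.3 = 314.5 / 6047.3 = 5.20% ≈ 5.2%

5.2%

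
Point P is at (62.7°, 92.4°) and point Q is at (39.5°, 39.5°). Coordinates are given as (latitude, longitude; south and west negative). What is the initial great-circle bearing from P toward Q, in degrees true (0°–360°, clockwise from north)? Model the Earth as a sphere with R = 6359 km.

258.8°

N = sin Δλ·cos φ₂ = -0.6154;  D = cos φ₁ sin φ₂ − sin φ₁ cos φ₂ cos Δλ = -0.1219
initial course = atan2(N, D) = 258.80°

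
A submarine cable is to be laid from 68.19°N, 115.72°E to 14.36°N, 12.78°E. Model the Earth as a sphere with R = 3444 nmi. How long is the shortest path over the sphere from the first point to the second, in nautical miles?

Haversine: a = sin²(Δφ/2)+cos φ₁ cos φ₂ sin²(Δλ/2) = 0.42517;  σ = 2·atan2(√a,√(1−a))
σ = 81.393° → d = Rσ = 3444·1.42057 = 4892 nmi

4892 nmi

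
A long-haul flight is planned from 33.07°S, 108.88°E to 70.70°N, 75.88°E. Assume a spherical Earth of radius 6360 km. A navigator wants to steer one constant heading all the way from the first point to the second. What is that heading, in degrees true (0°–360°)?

346.4°

Meridional parts: M(φ₁)=-0.6122, M(φ₂)=+1.7718 → ΔM = +2.3839;  Δλ = -0.5760 rad
tan C = Δλ / ΔM = -0.2416 → C = 346.42°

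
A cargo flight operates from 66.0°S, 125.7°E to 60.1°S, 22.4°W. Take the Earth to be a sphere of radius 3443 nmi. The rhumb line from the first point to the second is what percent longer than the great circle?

Great circle: σ = 0.9023 rad → d_gc = Rσ = 3106.6 nmi
Rhumb: Δφ = +0.1030, Δλ = -2.5848, Δψ = +0.2281, q = Δφ/Δψ = 0.4515 → d_rh = R√(Δφ²+q²Δλ²) = 4033.4 nmi
Excess = (4033.4 − 3106.6) / 3106.6 = 926.8 / 3106.6 = 29.83% ≈ 29.8%

29.8%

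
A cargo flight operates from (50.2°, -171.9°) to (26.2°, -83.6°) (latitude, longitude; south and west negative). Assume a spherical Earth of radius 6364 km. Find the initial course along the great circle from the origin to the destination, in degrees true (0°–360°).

73.7°

N = sin Δλ·cos φ₂ = +0.8969;  D = cos φ₁ sin φ₂ − sin φ₁ cos φ₂ cos Δλ = +0.2622
initial course = atan2(N, D) = 73.71°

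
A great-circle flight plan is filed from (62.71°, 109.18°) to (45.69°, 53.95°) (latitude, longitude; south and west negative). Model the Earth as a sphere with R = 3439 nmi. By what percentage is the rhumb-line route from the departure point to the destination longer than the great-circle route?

Great circle: σ = 0.6119 rad → d_gc = Rσ = 2104.2 nmi
Rhumb: Δφ = -0.2971, Δλ = -0.9639, Δψ = -0.5172, q = Δφ/Δψ = 0.5744 → d_rh = R√(Δφ²+q²Δλ²) = 2160.8 nmi
Excess = (2160.8 − 2104.2) / 2104.2 = 56.6 / 2104.2 = 2.69% ≈ 2.7%

2.7%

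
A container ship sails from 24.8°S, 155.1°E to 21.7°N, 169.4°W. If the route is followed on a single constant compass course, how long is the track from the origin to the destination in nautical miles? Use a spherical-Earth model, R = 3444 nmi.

3480 nmi

Δψ = ln[tan(π/4+φ₂/2)/tan(π/4+φ₁/2)] = +0.8352;  Δφ = +0.8116 rad,  Δλ = +0.6196 rad
q = Δφ/Δψ = 0.9718
d = R·√(Δφ² + q²Δλ²) = 3444·1.01054 = 3480 nmi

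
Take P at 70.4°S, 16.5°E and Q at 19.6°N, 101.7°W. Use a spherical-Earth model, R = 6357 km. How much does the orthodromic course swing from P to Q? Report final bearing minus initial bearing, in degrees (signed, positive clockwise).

Initial bearing θ₁ = atan2(sin Δλ cos φ₂, cos φ₁ sin φ₂ − sin φ₁ cos φ₂ cos Δλ) = 249.72°
Final bearing θ₂ = (initial bearing from the destination back to the start) + 180° = 340.49°
Δθ = θ₂ − θ₁ = +90.8°

+90.8°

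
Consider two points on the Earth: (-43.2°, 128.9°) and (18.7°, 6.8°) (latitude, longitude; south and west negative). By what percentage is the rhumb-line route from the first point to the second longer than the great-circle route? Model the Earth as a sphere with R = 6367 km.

2.2%

Great circle: σ = 2.1974 rad → d_gc = Rσ = 13990.9 km
Rhumb: Δφ = +1.0804, Δλ = -2.1310, Δψ = +1.1700, q = Δφ/Δψ = 0.9234 → d_rh = R√(Δφ²+q²Δλ²) = 14293.4 km
Excess = (14293.4 − 13990.9) / 13990.9 = 302.5 / 13990.9 = 2.16% ≈ 2.2%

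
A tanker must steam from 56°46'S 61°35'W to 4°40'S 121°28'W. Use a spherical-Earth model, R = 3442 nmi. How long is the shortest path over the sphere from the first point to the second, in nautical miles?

4205 nmi

Haversine: a = sin²(Δφ/2)+cos φ₁ cos φ₂ sin²(Δλ/2) = 0.32893;  σ = 2·atan2(√a,√(1−a))
σ = 69.993° → d = Rσ = 3442·1.22161 = 4205 nmi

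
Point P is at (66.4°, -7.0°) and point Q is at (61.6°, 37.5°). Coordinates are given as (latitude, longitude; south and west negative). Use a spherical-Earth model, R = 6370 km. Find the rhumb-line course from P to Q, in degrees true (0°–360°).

103.9°

Meridional parts: M(φ₁)=+1.5658, M(φ₂)=+1.3742 → ΔM = -0.1916;  Δλ = +0.7767 rad
tan C = Δλ / ΔM = -4.0529 → C = 103.86°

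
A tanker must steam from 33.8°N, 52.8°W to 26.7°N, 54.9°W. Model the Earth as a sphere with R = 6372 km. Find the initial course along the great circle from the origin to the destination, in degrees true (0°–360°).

N = sin Δλ·cos φ₂ = -0.0327;  D = cos φ₁ sin φ₂ − sin φ₁ cos φ₂ cos Δλ = -0.1233
initial course = atan2(N, D) = 194.87°

194.9°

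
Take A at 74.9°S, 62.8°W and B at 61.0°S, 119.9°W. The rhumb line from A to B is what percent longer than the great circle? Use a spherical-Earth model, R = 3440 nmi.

3.7%

Great circle: σ = 0.4202 rad → d_gc = Rσ = 1445.4 nmi
Rhumb: Δφ = +0.2426, Δλ = -0.9966, Δψ = +0.6685, q = Δφ/Δψ = 0.3629 → d_rh = R√(Δφ²+q²Δλ²) = 1498.2 nmi
Excess = (1498.2 − 1445.4) / 1445.4 = 52.8 / 1445.4 = 3.653% ≈ 3.7%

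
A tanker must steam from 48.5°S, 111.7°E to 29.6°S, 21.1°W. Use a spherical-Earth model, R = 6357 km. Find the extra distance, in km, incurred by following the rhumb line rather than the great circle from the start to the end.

1391 km

Great circle: cos σ = sin φ₁ sin φ₂ + cos φ₁ cos φ₂ cos Δλ,  σ = 1.5923 rad → d_gc = 10122.34 km
Rhumb line: Δψ = +0.4293, q = Δφ/Δψ = 0.7684, d_rh = R√(Δφ²+q²Δλ²) = 11513.82 km
Excess = 11513.82 − 10122.34 = 1391.48 ≈ 1391 km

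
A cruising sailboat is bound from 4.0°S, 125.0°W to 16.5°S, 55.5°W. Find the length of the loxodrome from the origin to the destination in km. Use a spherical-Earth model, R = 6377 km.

Rhumb course C = atan2(Δλ, Δψ) with Δψ = ln[tan(π/4+φ₂/2)/tan(π/4+φ₁/2)] = -0.2222, Δλ = +1.2130 → C = 100.38°
d = R·|Δφ| / |cos C| = 6377·0.21817 / 0.18016 = 7722 km

7722 km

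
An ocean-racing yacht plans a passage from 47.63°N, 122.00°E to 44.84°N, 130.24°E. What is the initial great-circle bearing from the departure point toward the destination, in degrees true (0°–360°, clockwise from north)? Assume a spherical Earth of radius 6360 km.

N = sin Δλ·cos φ₂ = +0.1016;  D = cos φ₁ sin φ₂ − sin φ₁ cos φ₂ cos Δλ = -0.0433
initial course = atan2(N, D) = 113.06°

113.1°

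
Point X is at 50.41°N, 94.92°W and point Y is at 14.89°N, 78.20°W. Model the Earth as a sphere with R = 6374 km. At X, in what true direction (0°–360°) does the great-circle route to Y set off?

153.2°

θ = atan2( sin Δλ·cos φ₂ ,  cos φ₁ sin φ₂ − sin φ₁ cos φ₂ cos Δλ )
  = atan2(+0.2780, -0.5495) = 153.16°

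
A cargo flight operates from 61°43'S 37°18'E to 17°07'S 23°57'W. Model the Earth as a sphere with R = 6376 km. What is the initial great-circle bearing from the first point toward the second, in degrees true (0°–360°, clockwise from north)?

θ = atan2( sin Δλ·cos φ₂ ,  cos φ₁ sin φ₂ − sin φ₁ cos φ₂ cos Δλ )
  = atan2(-0.8379, +0.2653) = 287.57°

287.6°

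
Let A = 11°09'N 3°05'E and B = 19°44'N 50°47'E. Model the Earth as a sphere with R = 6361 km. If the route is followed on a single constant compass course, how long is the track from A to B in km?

5187 km

Rhumb course C = atan2(Δλ, Δψ) with Δψ = ln[tan(π/4+φ₂/2)/tan(π/4+φ₁/2)] = +0.1556, Δλ = +0.8325 → C = 79.41°
d = R·|Δφ| / |cos C| = 6361·0.14981 / 0.18370 = 5187 km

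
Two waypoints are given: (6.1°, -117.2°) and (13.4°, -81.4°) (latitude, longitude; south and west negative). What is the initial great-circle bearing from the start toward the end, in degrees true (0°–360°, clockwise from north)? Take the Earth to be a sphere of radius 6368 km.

θ = atan2( sin Δλ·cos φ₂ ,  cos φ₁ sin φ₂ − sin φ₁ cos φ₂ cos Δλ )
  = atan2(+0.5690, +0.1466) = 75.55°

75.6°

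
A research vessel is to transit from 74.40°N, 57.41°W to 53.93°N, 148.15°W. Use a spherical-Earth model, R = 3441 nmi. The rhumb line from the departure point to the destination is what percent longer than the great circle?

9.2%

Great circle: σ = 0.6817 rad → d_gc = Rσ = 2345.9 nmi
Rhumb: Δφ = -0.3573, Δλ = -1.5837, Δψ = -0.8658, q = Δφ/Δψ = 0.4126 → d_rh = R√(Δφ²+q²Δλ²) = 2562.8 nmi
Excess = (2562.8 − 2345.9) / 2345.9 = 216.9 / 2345.9 = 9.246% ≈ 9.2%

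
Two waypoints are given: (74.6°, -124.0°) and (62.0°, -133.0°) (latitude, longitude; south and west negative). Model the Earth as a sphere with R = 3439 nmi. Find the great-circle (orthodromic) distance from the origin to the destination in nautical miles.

cos σ = sin φ₁ sin φ₂ + cos φ₁ cos φ₂ cos Δλ
      = sin(74.60°)sin(62.00°) + cos(74.60°)cos(62.00°)cos(-9.00°) = 0.9744
σ = 12.997° → d = Rσ = 3439·0.22684 = 780 nmi

780 nmi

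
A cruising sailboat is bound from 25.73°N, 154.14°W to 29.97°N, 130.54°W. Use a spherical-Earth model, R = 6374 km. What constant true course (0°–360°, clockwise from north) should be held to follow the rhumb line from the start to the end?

Meridional parts: M(φ₁)=+0.4650, M(φ₂)=+0.5487 → ΔM = +0.0837;  Δλ = +0.4119 rad
tan C = Δλ / ΔM = +4.9196 → C = 78.51°

78.5°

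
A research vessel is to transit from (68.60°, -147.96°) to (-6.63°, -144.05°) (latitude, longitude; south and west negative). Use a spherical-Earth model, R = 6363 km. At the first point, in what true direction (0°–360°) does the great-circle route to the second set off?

176.0°

θ = atan2( sin Δλ·cos φ₂ ,  cos φ₁ sin φ₂ − sin φ₁ cos φ₂ cos Δλ )
  = atan2(+0.0677, -0.9648) = 175.98°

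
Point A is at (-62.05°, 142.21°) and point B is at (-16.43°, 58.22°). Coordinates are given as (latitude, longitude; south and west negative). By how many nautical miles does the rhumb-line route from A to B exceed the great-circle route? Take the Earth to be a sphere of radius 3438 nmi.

Great circle: cos σ = sin φ₁ sin φ₂ + cos φ₁ cos φ₂ cos Δλ,  σ = 1.2693 rad → d_gc = 4364.0 nmi
Rhumb line: Δψ = +1.1001, q = Δφ/Δψ = 0.7238, d_rh = R√(Δφ²+q²Δλ²) = 4560.6 nmi
Excess = 4560.6 − 4364.0 = 196.6 ≈ 197 nmi

197 nmi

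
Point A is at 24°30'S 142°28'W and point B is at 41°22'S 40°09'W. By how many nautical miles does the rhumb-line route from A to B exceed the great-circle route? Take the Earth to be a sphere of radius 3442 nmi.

Great circle: cos σ = sin φ₁ sin φ₂ + cos φ₁ cos φ₂ cos Δλ,  σ = 1.4421 rad → d_gc = 4963.6 nmi
Rhumb line: Δψ = -0.3531, q = Δφ/Δψ = 0.8337, d_rh = R√(Δφ²+q²Δλ²) = 5223.6 nmi
Excess = 5223.6 − 4963.6 = 260.0 ≈ 260 nmi

260 nmi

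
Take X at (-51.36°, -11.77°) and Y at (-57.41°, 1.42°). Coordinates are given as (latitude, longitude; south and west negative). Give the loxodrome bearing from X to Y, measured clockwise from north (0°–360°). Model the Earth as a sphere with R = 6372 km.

128.3°

Meridional parts: M(φ₁)=-1.0481, M(φ₂)=-1.2299 → ΔM = -0.1817;  Δλ = +0.2302 rad
tan C = Δλ / ΔM = -1.2667 → C = 128.29°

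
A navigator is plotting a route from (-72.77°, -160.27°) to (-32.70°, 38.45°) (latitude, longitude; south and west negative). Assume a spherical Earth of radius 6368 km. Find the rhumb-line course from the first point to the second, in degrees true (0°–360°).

Meridional parts: M(φ₁)=-1.8871, M(φ₂)=-0.6045 → ΔM = +1.2827;  Δλ = -2.8149 rad
tan C = Δλ / ΔM = -2.1946 → C = 294.50°

294.5°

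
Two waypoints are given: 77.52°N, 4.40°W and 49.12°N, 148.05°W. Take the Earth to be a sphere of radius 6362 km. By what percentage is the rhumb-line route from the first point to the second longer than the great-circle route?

Great circle: σ = 0.8966 rad → d_gc = Rσ = 5703.9 km
Rhumb: Δφ = -0.4957, Δλ = -2.5072, Δψ = -1.2263, q = Δφ/Δψ = 0.4042 → d_rh = R√(Δφ²+q²Δλ²) = 7177.3 km
Excess = (7177.3 − 5703.9) / 5703.9 = 1473.4 / 5703.9 = 25.83% ≈ 25.8%

25.8%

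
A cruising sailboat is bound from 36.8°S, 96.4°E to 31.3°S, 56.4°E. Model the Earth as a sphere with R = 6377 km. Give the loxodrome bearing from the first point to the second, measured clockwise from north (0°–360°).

Δψ = ln[tan(π/4+φ₂/2)/tan(π/4+φ₁/2)] = +0.1159
Δλ = -0.6981 rad (taken the short way round)
course = atan2(Δλ, Δψ) = 279.43°

279.4°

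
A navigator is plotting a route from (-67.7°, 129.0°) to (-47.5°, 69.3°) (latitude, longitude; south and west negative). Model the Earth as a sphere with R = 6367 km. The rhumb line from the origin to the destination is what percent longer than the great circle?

Great circle: σ = 0.6241 rad → d_gc = Rσ = 3973.8 km
Rhumb: Δφ = +0.3526, Δλ = -1.0420, Δψ = +0.6796, q = Δφ/Δψ = 0.5188 → d_rh = R√(Δφ²+q²Δλ²) = 4109.1 km
Excess = (4109.1 − 3973.8) / 3973.8 = 135.3 / 3973.8 = 3.40% ≈ 3.4%

3.4%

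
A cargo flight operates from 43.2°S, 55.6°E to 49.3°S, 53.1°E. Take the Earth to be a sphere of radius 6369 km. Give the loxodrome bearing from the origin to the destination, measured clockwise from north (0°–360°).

195.8°

Meridional parts: M(φ₁)=-0.8376, M(φ₂)=-0.9918 → ΔM = -0.1542;  Δλ = -0.0436 rad
tan C = Δλ / ΔM = +0.2830 → C = 195.80°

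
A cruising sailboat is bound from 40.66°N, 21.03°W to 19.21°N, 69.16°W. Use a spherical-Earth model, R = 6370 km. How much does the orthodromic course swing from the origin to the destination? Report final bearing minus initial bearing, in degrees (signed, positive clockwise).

Initial bearing θ₁ = atan2(sin Δλ cos φ₂, cos φ₁ sin φ₂ − sin φ₁ cos φ₂ cos Δλ) = 257.10°
Final bearing θ₂ = (initial bearing from the destination back to the start) + 180° = 231.54°
Δθ = θ₂ − θ₁ = -25.6°

-25.6°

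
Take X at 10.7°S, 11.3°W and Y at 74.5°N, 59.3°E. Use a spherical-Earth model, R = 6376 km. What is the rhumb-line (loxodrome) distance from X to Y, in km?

Δψ = ln[tan(π/4+φ₂/2)/tan(π/4+φ₁/2)] = +2.1823;  Δφ = +1.4870 rad,  Δλ = +1.2322 rad
q = Δφ/Δψ = 0.6814
d = R·√(Δφ² + q²Δλ²) = 6376·1.70770 = 10888 km

10888 km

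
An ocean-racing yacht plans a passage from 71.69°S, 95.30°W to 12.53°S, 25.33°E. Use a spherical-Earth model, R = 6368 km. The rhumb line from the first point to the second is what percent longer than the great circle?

12.0%

Great circle: σ = 1.5211 rad → d_gc = Rσ = 9686.1 km
Rhumb: Δφ = +1.0325, Δλ = +2.1054, Δψ = +1.6049, q = Δφ/Δψ = 0.6434 → d_rh = R√(Δφ²+q²Δλ²) = 10845.9 km
Excess = (10845.9 − 9686.1) / 9686.1 = 1159.8 / 9686.1 = 11.97% ≈ 12.0%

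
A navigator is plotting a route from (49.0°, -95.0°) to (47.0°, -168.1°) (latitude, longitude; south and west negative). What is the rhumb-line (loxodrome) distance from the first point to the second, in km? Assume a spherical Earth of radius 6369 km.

Δψ = ln[tan(π/4+φ₂/2)/tan(π/4+φ₁/2)] = -0.0522;  Δφ = -0.0349 rad,  Δλ = -1.2758 rad
q = Δφ/Δψ = 0.6690
d = R·√(Δφ² + q²Δλ²) = 6369·0.85426 = 5441 km

5441 km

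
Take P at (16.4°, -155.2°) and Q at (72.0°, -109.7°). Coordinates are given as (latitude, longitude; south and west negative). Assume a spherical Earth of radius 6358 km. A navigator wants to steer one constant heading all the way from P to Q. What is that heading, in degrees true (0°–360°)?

27.1°

Meridional parts: M(φ₁)=+0.2902, M(φ₂)=+1.8427 → ΔM = +1.5525;  Δλ = +0.7941 rad
tan C = Δλ / ΔM = +0.5115 → C = 27.09°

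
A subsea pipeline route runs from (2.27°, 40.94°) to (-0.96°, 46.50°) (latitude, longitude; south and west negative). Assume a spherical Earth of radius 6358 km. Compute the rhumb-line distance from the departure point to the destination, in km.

713 km

Δψ = ln[tan(π/4+φ₂/2)/tan(π/4+φ₁/2)] = -0.0564;  Δφ = -0.0564 rad,  Δλ = +0.0970 rad
q = Δφ/Δψ = 0.9998
d = R·√(Δφ² + q²Δλ²) = 6358·0.11221 = 713 km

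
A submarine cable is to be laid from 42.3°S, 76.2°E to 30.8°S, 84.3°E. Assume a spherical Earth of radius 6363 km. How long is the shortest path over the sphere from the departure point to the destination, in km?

1466 km

cos σ = sin φ₁ sin φ₂ + cos φ₁ cos φ₂ cos Δλ
      = sin(-42.30°)sin(-30.80°) + cos(-42.30°)cos(-30.80°)cos(8.10°) = 0.9736
σ = 13.198° → d = Rσ = 6363·0.23035 = 1466 km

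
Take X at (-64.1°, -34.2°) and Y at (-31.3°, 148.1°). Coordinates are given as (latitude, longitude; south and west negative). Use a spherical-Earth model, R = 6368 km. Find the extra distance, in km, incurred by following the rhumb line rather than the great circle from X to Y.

3758 km

Great circle: cos σ = sin φ₁ sin φ₂ + cos φ₁ cos φ₂ cos Δλ,  σ = 1.4762 rad → d_gc = 9400.7 km
Rhumb line: Δψ = +0.8942, q = Δφ/Δψ = 0.6402, d_rh = R√(Δφ²+q²Δλ²) = 13158.8 km
Excess = 13158.8 − 9400.7 = 3758.1 ≈ 3758 km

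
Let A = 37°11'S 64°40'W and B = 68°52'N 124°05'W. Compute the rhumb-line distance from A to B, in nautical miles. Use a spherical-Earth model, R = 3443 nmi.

Rhumb course C = atan2(Δλ, Δψ) with Δψ = ln[tan(π/4+φ₂/2)/tan(π/4+φ₁/2)] = +2.3791, Δλ = -1.0370 → C = 336.45°
d = R·|Δφ| / |cos C| = 3443·1.85092 / 0.91670 = 6952 nmi

6952 nmi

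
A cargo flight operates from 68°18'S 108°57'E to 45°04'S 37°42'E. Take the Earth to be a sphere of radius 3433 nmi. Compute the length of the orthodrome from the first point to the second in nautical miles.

2524 nmi

Haversine: a = sin²(Δφ/2)+cos φ₁ cos φ₂ sin²(Δλ/2) = 0.12915;  σ = 2·atan2(√a,√(1−a))
σ = 42.123° → d = Rσ = 3433·0.73519 = 2524 nmi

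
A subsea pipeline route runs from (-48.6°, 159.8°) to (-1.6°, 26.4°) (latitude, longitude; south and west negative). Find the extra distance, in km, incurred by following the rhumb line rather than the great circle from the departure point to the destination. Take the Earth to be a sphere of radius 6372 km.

1030 km

Great circle: cos σ = sin φ₁ sin φ₂ + cos φ₁ cos φ₂ cos Δλ,  σ = 2.0189 rad → d_gc = 12864.434 km
Rhumb line: Δψ = +0.9453, q = Δφ/Δψ = 0.8678, d_rh = R√(Δφ²+q²Δλ²) = 13894.926 km
Excess = 13894.926 − 12864.434 = 1030.492 ≈ 1030 km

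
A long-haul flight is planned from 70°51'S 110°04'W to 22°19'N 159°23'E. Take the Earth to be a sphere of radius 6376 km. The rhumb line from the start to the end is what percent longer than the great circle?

3.5%

Great circle: σ = 1.9408 rad → d_gc = Rσ = 12374.6 km
Rhumb: Δφ = +1.6261, Δλ = -1.5804, Δψ = +2.1794, q = Δφ/Δψ = 0.7461 → d_rh = R√(Δφ²+q²Δλ²) = 12806.7 km
Excess = (12806.7 − 12374.6) / 12374.6 = 432.1 / 12374.6 = 3.49% ≈ 3.5%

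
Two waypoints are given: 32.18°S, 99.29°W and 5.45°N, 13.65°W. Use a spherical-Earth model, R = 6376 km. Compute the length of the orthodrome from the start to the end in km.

9930 km

cos σ = sin φ₁ sin φ₂ + cos φ₁ cos φ₂ cos Δλ
      = sin(-32.18°)sin(5.45°) + cos(-32.18°)cos(5.45°)cos(85.64°) = 0.0135
σ = 89.228° → d = Rσ = 6376·1.55733 = 9930 km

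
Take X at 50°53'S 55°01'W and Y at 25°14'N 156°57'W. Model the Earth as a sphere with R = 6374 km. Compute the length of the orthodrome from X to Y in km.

12979 km

cos σ = sin φ₁ sin φ₂ + cos φ₁ cos φ₂ cos Δλ
      = sin(-50.88°)sin(25.23°) + cos(-50.88°)cos(25.23°)cos(-101.93°) = -0.4488
σ = 116.664° → d = Rσ = 6374·2.03617 = 12979 km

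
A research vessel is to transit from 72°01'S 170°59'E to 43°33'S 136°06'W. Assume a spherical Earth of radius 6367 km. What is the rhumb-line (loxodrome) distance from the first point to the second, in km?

4311 km

Δψ = ln[tan(π/4+φ₂/2)/tan(π/4+φ₁/2)] = +0.9976;  Δφ = +0.4968 rad,  Δλ = +0.9236 rad
q = Δφ/Δψ = 0.4980
d = R·√(Δφ² + q²Δλ²) = 6367·0.67705 = 4311 km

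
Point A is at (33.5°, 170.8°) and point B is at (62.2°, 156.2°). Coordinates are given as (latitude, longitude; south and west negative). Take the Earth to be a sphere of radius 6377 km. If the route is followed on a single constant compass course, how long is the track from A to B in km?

Δψ = ln[tan(π/4+φ₂/2)/tan(π/4+φ₁/2)] = +0.7753;  Δφ = +0.5009 rad,  Δλ = -0.2548 rad
q = Δφ/Δψ = 0.6461
d = R·√(Δφ² + q²Δλ²) = 6377·0.52727 = 3362 km

3362 km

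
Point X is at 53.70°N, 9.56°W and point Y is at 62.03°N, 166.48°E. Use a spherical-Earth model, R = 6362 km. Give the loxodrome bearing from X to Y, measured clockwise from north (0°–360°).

Δψ = ln[tan(π/4+φ₂/2)/tan(π/4+φ₁/2)] = +0.2748
Δλ = +3.0725 rad (taken the short way round)
course = atan2(Δλ, Δψ) = 84.89°

84.9°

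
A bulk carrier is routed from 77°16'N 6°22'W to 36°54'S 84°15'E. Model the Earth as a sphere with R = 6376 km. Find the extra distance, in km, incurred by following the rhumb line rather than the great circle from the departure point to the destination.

467 km

Great circle: cos σ = sin φ₁ sin φ₂ + cos φ₁ cos φ₂ cos Δλ,  σ = 2.1988 rad → d_gc = 14019.7 km
Rhumb line: Δψ = -2.8868, q = Δφ/Δψ = 0.6902, d_rh = R√(Δφ²+q²Δλ²) = 14486.4 km
Excess = 14486.4 − 14019.7 = 466.7 ≈ 467 km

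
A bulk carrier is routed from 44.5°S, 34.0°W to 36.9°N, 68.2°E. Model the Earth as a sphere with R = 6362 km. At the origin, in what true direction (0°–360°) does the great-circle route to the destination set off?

68.4°

N = sin Δλ·cos φ₂ = +0.7816;  D = cos φ₁ sin φ₂ − sin φ₁ cos φ₂ cos Δλ = +0.3098
initial course = atan2(N, D) = 68.38°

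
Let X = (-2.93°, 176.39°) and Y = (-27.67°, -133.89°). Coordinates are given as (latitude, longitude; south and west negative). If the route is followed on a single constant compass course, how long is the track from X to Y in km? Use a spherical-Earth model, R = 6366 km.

5953 km

Δψ = ln[tan(π/4+φ₂/2)/tan(π/4+φ₁/2)] = -0.4517;  Δφ = -0.4318 rad,  Δλ = +0.8678 rad
q = Δφ/Δψ = 0.9559
d = R·√(Δφ² + q²Δλ²) = 6366·0.93516 = 5953 km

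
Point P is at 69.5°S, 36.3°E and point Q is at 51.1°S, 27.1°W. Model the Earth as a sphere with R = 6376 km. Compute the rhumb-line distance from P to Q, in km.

Rhumb course C = atan2(Δλ, Δψ) with Δψ = ln[tan(π/4+φ₂/2)/tan(π/4+φ₁/2)] = +0.6693, Δλ = -1.1065 → C = 301.17°
d = R·|Δφ| / |cos C| = 6376·0.32114 / 0.51755 = 3956 km

3956 km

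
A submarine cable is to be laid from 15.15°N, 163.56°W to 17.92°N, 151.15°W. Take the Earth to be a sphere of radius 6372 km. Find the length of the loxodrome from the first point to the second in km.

Δψ = ln[tan(π/4+φ₂/2)/tan(π/4+φ₁/2)] = +0.0504;  Δφ = +0.0483 rad,  Δλ = +0.2166 rad
q = Δφ/Δψ = 0.9585
d = R·√(Δφ² + q²Δλ²) = 6372·0.21317 = 1358 km

1358 km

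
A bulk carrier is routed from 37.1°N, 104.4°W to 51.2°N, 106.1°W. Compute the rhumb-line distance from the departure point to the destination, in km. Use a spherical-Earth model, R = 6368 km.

1573 km

Rhumb course C = atan2(Δλ, Δψ) with Δψ = ln[tan(π/4+φ₂/2)/tan(π/4+φ₁/2)] = +0.3455, Δλ = -0.0297 → C = 355.09°
d = R·|Δφ| / |cos C| = 6368·0.24609 / 0.99633 = 1573 km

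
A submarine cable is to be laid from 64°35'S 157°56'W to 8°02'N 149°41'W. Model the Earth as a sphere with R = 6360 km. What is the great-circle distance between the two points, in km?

8090 km

cos σ = sin φ₁ sin φ₂ + cos φ₁ cos φ₂ cos Δλ
      = sin(-64.58°)sin(8.03°) + cos(-64.58°)cos(8.03°)cos(8.25°) = 0.2944
σ = 72.881° → d = Rσ = 6360·1.27201 = 8090 km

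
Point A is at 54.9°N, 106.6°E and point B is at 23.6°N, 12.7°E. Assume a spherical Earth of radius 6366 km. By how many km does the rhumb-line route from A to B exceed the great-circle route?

Great circle: cos σ = sin φ₁ sin φ₂ + cos φ₁ cos φ₂ cos Δλ,  σ = 1.2748 rad → d_gc = 8115.3 km
Rhumb line: Δψ = -0.7271, q = Δφ/Δψ = 0.7513, d_rh = R√(Δφ²+q²Δλ²) = 8575.1 km
Excess = 8575.1 − 8115.3 = 459.8 ≈ 460 km

460 km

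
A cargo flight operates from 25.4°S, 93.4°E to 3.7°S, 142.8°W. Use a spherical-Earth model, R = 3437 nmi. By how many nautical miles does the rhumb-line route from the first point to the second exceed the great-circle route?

162 nmi

Great circle: cos σ = sin φ₁ sin φ₂ + cos φ₁ cos φ₂ cos Δλ,  σ = 2.0644 rad → d_gc = 7095.3 nmi
Rhumb line: Δψ = +0.3940, q = Δφ/Δψ = 0.9613, d_rh = R√(Δφ²+q²Δλ²) = 7257.0 nmi
Excess = 7257.0 − 7095.3 = 161.7 ≈ 162 nmi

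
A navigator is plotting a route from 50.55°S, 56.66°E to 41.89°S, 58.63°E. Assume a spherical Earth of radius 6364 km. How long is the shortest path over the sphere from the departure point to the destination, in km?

974 km

Haversine: a = sin²(Δφ/2)+cos φ₁ cos φ₂ sin²(Δλ/2) = 0.00584;  σ = 2·atan2(√a,√(1−a))
σ = 8.766° → d = Rσ = 6364·0.15299 = 974 km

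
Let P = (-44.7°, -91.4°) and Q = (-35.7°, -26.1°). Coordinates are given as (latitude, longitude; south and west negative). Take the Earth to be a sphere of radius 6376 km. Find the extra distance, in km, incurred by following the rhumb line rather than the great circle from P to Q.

136 km

Great circle: cos σ = sin φ₁ sin φ₂ + cos φ₁ cos φ₂ cos Δλ,  σ = 0.8610 rad → d_gc = 5489.9 km
Rhumb line: Δψ = +0.2062, q = Δφ/Δψ = 0.7619, d_rh = R√(Δφ²+q²Δλ²) = 5626.3 km
Excess = 5626.3 − 5489.9 = 136.4 ≈ 136 km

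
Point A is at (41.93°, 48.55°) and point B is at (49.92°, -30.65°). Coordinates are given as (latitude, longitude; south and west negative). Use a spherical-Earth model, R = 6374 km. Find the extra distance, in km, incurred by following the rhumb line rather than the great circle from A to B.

Great circle: cos σ = sin φ₁ sin φ₂ + cos φ₁ cos φ₂ cos Δλ,  σ = 0.9260 rad → d_gc = 5902.3 km
Rhumb line: Δψ = +0.2010, q = Δφ/Δψ = 0.6938, d_rh = R√(Δφ²+q²Δλ²) = 6177.5 km
Excess = 6177.5 − 5902.3 = 275.2 ≈ 275 km

275 km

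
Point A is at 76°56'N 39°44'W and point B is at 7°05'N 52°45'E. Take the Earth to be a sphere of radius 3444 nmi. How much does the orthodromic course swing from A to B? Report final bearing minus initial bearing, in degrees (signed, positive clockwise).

+80.9°

At departure: θ₁ = atan2(sin Δλ cos φ₂, cos φ₁ sin φ₂ − sin φ₁ cos φ₂ cos Δλ) = 85.97°
At arrival: θ₂ = atan2(sin Δλ cos φ₁, −cos φ₂ sin φ₁ + sin φ₂ cos φ₁ cos Δλ) = 166.86°
Δθ = θ₂ − θ₁ = +80.9°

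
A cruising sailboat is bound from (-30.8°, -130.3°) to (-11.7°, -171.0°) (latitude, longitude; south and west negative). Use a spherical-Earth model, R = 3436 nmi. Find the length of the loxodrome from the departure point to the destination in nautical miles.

2535 nmi

Rhumb course C = atan2(Δλ, Δψ) with Δψ = ln[tan(π/4+φ₂/2)/tan(π/4+φ₁/2)] = +0.3599, Δλ = -0.7103 → C = 296.87°
d = R·|Δφ| / |cos C| = 3436·0.33336 / 0.45191 = 2535 nmi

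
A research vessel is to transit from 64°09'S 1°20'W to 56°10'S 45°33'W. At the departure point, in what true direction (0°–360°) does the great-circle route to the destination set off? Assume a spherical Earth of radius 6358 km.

269.5°

θ = atan2( sin Δλ·cos φ₂ ,  cos φ₁ sin φ₂ − sin φ₁ cos φ₂ cos Δλ )
  = atan2(-0.3883, -0.0031) = 269.55°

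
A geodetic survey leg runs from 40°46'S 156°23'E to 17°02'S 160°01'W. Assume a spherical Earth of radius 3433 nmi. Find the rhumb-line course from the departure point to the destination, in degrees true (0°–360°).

57.8°

Δψ = ln[tan(π/4+φ₂/2)/tan(π/4+φ₁/2)] = +0.4787
Δλ = +0.7610 rad (taken the short way round)
course = atan2(Δλ, Δψ) = 57.83°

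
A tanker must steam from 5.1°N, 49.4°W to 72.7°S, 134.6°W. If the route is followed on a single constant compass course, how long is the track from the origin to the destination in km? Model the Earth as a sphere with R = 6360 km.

Δψ = ln[tan(π/4+φ₂/2)/tan(π/4+φ₁/2)] = -1.9722;  Δφ = -1.3579 rad,  Δλ = -1.4870 rad
q = Δφ/Δψ = 0.6885
d = R·√(Δφ² + q²Δλ²) = 6360·1.70060 = 10816 km

10816 km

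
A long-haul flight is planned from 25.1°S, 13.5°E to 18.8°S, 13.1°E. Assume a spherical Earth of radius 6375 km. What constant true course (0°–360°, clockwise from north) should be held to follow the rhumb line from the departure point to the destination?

Δψ = ln[tan(π/4+φ₂/2)/tan(π/4+φ₁/2)] = +0.1186
Δλ = -0.0070 rad (taken the short way round)
course = atan2(Δλ, Δψ) = 356.63°

356.6°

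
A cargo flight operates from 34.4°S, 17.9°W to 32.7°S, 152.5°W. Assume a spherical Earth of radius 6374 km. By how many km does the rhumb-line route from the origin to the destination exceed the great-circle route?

1299 km

Great circle: cos σ = sin φ₁ sin φ₂ + cos φ₁ cos φ₂ cos Δλ,  σ = 1.7541 rad → d_gc = 11180.9 km
Rhumb line: Δψ = +0.0356, q = Δφ/Δψ = 0.8333, d_rh = R√(Δφ²+q²Δλ²) = 12479.9 km
Excess = 12479.9 − 11180.9 = 1299.0 ≈ 1299 km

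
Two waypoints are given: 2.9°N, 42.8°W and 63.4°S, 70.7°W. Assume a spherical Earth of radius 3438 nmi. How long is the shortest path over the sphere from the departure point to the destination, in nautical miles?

cos σ = sin φ₁ sin φ₂ + cos φ₁ cos φ₂ cos Δλ
      = sin(2.90°)sin(-63.40°) + cos(2.90°)cos(-63.40°)cos(-27.90°) = 0.3500
σ = 69.515° → d = Rσ = 3438·1.21326 = 4171 nmi

4171 nmi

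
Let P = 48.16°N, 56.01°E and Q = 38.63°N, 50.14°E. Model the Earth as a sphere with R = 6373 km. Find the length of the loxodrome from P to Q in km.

Δψ = ln[tan(π/4+φ₂/2)/tan(π/4+φ₁/2)] = -0.2296;  Δφ = -0.1663 rad,  Δλ = -0.1025 rad
q = Δφ/Δψ = 0.7243
d = R·√(Δφ² + q²Δλ²) = 6373·0.18213 = 1161 km

1161 km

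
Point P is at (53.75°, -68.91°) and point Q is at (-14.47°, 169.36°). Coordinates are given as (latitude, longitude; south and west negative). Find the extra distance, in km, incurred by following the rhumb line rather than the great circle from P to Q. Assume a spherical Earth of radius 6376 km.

Great circle: cos σ = sin φ₁ sin φ₂ + cos φ₁ cos φ₂ cos Δλ,  σ = 2.0974 rad → d_gc = 13373.2 km
Rhumb line: Δψ = -1.3721, q = Δφ/Δψ = 0.8678, d_rh = R√(Δφ²+q²Δλ²) = 13993.8 km
Excess = 13993.8 − 13373.2 = 620.6 ≈ 621 km

621 km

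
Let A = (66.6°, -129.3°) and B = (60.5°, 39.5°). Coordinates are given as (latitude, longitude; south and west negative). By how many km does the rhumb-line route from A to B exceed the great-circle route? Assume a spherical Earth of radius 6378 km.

Great circle: cos σ = sin φ₁ sin φ₂ + cos φ₁ cos φ₂ cos Δλ,  σ = 0.9186 rad → d_gc = 5858.8 km
Rhumb line: Δψ = -0.2401, q = Δφ/Δψ = 0.4435, d_rh = R√(Δφ²+q²Δλ²) = 8361.1 km
Excess = 8361.1 − 5858.8 = 2502.3 ≈ 2502 km

2502 km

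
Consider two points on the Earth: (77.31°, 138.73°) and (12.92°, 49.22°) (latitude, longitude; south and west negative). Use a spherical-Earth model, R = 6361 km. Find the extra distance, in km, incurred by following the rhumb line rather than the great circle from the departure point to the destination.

544 km

Great circle: cos σ = sin φ₁ sin φ₂ + cos φ₁ cos φ₂ cos Δλ,  σ = 1.3490 rad → d_gc = 8581.1 km
Rhumb line: Δψ = -1.9690, q = Δφ/Δψ = 0.5707, d_rh = R√(Δφ²+q²Δλ²) = 9125.3 km
Excess = 9125.3 − 8581.1 = 544.2 ≈ 544 km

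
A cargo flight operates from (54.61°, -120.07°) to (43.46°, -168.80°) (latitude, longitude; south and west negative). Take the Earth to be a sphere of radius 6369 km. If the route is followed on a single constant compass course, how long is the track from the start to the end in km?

3742 km

Δψ = ln[tan(π/4+φ₂/2)/tan(π/4+φ₁/2)] = -0.2986;  Δφ = -0.1946 rad,  Δλ = -0.8505 rad
q = Δφ/Δψ = 0.6518
d = R·√(Δφ² + q²Δλ²) = 6369·0.58752 = 3742 km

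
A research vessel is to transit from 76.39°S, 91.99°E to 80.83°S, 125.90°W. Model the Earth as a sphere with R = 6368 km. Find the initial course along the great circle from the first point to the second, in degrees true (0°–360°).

N = sin Δλ·cos φ₂ = +0.0979;  D = cos φ₁ sin φ₂ − sin φ₁ cos φ₂ cos Δλ = -0.3545
initial course = atan2(N, D) = 164.57°

164.6°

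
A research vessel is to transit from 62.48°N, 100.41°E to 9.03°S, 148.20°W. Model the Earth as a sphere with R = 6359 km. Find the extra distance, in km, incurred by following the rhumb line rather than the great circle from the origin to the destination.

692 km

Great circle: cos σ = sin φ₁ sin φ₂ + cos φ₁ cos φ₂ cos Δλ,  σ = 1.8814 rad → d_gc = 11963.8 km
Rhumb line: Δψ = -1.5652, q = Δφ/Δψ = 0.7974, d_rh = R√(Δφ²+q²Δλ²) = 12655.6 km
Excess = 12655.6 − 11963.8 = 691.8 ≈ 692 km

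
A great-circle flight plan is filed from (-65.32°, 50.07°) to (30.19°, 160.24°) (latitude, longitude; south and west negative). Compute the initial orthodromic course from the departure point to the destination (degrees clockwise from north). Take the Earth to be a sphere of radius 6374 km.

θ = atan2( sin Δλ·cos φ₂ ,  cos φ₁ sin φ₂ − sin φ₁ cos φ₂ cos Δλ )
  = atan2(+0.8114, -0.0608) = 94.29°

94.3°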